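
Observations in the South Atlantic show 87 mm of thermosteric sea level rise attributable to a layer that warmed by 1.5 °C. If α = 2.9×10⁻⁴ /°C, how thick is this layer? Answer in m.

H = Δh/(αΔT) = 0.087 / (2.9×10⁻⁴ × 1.5) = 200.0 m

about 200 m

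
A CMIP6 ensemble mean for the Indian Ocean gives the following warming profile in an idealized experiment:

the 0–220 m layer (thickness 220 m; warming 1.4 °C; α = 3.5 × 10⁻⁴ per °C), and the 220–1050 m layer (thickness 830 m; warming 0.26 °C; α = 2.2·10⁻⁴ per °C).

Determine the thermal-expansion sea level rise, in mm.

Layer 1: 220 × 1.4 × 3.5×10⁻⁴ = 0.10780 m
Layer 2: 0.26 × 830 × 2.2×10⁻⁴ = 0.047476 m
Δh = 0.10780 + 0.047476 = 0.155276 m

Δh = 155 mm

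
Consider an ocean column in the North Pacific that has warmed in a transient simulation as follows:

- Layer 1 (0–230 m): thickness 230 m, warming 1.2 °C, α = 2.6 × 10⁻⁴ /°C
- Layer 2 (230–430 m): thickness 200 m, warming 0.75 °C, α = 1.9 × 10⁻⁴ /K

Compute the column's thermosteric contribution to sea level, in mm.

0–230 m: 2.6×10⁻⁴ × 230 × 1.2 = 0.07176 m
230–430 m: 1.9×10⁻⁴ × 200 × 0.75 = 0.02850 m
Δh = 0.07176 + 0.02850 = 0.10026 m

100 mm of thermosteric rise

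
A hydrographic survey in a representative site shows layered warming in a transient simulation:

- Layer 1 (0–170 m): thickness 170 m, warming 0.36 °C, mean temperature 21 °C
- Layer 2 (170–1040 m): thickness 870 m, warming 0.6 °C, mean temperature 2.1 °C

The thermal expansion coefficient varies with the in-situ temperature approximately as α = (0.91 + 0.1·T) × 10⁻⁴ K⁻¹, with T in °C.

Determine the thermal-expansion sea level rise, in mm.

76.9 mm

Layer 1: α = (0.91 + 0.1×21)×10⁻⁴ = 3.01×10⁻⁴ K⁻¹
Layer 2: α = (0.91 + 0.1×2.1)×10⁻⁴ = 1.12×10⁻⁴ K⁻¹
0.36 × 3.01×10⁻⁴ × 170 = 0.0184212 m
170–1040 m: 1.12×10⁻⁴ × 870 × 0.6 = 0.058464 m
Δh = 0.0184212 + 0.058464 = 0.0768852 m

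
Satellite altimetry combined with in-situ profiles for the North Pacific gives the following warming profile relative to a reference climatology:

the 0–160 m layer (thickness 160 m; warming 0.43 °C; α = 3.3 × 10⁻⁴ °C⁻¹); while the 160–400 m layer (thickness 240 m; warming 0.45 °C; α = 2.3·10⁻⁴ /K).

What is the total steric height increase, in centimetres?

0–160 m: 3.3×10⁻⁴ × 0.43 × 160 = 0.022704 m
160–400 m: 0.45 × 2.3×10⁻⁴ × 240 = 0.02484 m
Δh = 0.022704 + 0.02484 = 0.047544 m

4.75 cm of thermosteric rise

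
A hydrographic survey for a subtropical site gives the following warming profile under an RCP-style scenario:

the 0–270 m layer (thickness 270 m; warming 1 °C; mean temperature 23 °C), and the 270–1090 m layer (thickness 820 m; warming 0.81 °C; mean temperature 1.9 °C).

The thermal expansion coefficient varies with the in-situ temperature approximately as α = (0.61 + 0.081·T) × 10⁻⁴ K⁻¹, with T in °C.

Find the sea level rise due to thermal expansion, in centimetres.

Layer 1: α = (0.61 + 0.081×23)×10⁻⁴ = 2.473×10⁻⁴ K⁻¹
Layer 2: α = (0.61 + 0.081×1.9)×10⁻⁴ = 0.7639×10⁻⁴ K⁻¹
Layer 1: 1 × 2.473×10⁻⁴ × 270 = 0.066771 m
270–1090 m: 820 × 0.7639×10⁻⁴ × 0.81 = 0.050738238 m
Δh = 0.066771 + 0.050738238 = 0.117509238 m ≈ 11.8 cm

about 11.8 cm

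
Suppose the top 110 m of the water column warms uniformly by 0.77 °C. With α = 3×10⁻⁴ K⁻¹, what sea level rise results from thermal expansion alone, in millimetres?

25.4 mm of thermosteric rise

Δh = αΔT·H = 3×10⁻⁴ × 0.77 × 110 = 0.02541 m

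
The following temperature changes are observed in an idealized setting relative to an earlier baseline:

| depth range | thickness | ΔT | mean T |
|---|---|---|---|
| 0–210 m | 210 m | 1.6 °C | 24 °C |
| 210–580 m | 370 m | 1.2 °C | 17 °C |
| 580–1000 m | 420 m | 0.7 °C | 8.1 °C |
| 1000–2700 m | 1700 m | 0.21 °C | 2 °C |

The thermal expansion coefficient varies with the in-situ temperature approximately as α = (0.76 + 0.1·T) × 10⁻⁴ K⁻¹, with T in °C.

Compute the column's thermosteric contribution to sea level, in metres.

Layer 1: α = (0.76 + 0.1×24)×10⁻⁴ = 3.16×10⁻⁴ K⁻¹
Layer 2: α = (0.76 + 0.1×17)×10⁻⁴ = 2.46×10⁻⁴ K⁻¹
Layer 3: α = (0.76 + 0.1×8.1)×10⁻⁴ = 1.57×10⁻⁴ K⁻¹
Layer 4: α = (0.76 + 0.1×2)×10⁻⁴ = 0.96×10⁻⁴ K⁻¹
0–210 m: 3.16×10⁻⁴ × 210 × 1.6 = 0.106176 m
1.2 × 370 × 2.46×10⁻⁴ = 0.109224 m
580–1000 m: 420 × 1.57×10⁻⁴ × 0.7 = 0.046158 m
1700 × 0.21 × 0.96×10⁻⁴ = 0.034272 m
Δh = 0.106176 + 0.109224 + 0.046158 + 0.034272 = 0.29583 m

0.296 m of thermosteric rise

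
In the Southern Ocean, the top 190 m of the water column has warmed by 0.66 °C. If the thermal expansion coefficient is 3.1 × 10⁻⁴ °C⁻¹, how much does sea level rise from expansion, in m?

0.0389 m

Δh = αΔT·H = 3.1×10⁻⁴ × 0.66 × 190 = 0.038874 m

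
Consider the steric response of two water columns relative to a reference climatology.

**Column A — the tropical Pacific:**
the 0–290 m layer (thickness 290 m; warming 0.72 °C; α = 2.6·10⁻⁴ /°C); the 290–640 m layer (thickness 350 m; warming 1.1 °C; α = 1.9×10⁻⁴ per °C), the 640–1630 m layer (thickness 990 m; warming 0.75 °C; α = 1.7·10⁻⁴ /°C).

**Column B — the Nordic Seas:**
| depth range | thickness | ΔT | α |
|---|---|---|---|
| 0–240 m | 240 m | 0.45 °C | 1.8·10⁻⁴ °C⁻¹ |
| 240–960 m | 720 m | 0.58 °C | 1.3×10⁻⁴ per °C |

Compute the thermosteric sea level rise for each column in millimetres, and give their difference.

A 0–290 m: 0.72 × 2.6×10⁻⁴ × 290 = 0.054288 m
A 1.1 × 1.9×10⁻⁴ × 350 = 0.07315 m
A 640–1630 m: 0.75 × 990 × 1.7×10⁻⁴ = 0.126225 m
A total: 0.253663 m
B 0.45 × 1.8×10⁻⁴ × 240 = 0.01944 m
B 720 × 0.58 × 1.3×10⁻⁴ = 0.054288 m
B total: 0.073728 m
Difference: 0.253663 − 0.073728 = 0.179935 m

Δh_A ≈ 250 mm, Δh_B ≈ 74 mm; difference ≈ 180 mm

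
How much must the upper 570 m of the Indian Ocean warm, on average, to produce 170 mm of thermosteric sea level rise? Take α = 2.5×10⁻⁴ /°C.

ΔT = Δh/(αH) = 0.17 / (2.5×10⁻⁴ × 570) ≈ 1.193 K

1.19 K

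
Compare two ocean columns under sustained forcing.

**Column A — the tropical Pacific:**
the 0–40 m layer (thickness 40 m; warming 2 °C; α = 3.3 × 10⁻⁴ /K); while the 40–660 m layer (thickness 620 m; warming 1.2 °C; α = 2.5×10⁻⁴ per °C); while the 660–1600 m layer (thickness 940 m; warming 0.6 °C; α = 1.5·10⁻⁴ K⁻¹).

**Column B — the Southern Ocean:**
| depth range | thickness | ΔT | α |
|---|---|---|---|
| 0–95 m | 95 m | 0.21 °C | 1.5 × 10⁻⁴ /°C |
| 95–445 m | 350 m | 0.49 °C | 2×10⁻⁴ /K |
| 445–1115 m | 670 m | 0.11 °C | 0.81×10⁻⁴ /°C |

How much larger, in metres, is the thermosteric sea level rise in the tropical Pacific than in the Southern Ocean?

A 0–40 m: 3.3×10⁻⁴ × 2 × 40 = 0.02640 m
A 1.2 × 620 × 2.5×10⁻⁴ = 0.18600 m
A 660–1600 m: 0.6 × 940 × 1.5×10⁻⁴ = 0.08460 m
A total: 0.29700 m
B Layer 1: 1.5×10⁻⁴ × 0.21 × 95 = 0.0029925 m
B Layer 2: 350 × 0.49 × 2×10⁻⁴ = 0.03430 m
B 445–1115 m: 0.11 × 670 × 0.81×10⁻⁴ = 0.0059697 m
B total: 0.0432622 m
Difference: 0.29700 − 0.0432622 = 0.2537378 m

0.254 m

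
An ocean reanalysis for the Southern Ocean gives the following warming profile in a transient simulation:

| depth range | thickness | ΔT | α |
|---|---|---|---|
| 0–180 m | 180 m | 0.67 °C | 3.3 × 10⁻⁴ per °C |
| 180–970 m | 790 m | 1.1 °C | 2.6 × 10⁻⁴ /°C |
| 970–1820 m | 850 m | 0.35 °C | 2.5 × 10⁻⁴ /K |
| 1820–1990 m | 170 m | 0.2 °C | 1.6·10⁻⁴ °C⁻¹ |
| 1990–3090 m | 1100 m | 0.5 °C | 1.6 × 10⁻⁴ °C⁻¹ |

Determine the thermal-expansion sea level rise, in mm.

430 mm

0–180 m: 0.67 × 180 × 3.3×10⁻⁴ = 0.039798 m
180–970 m: 1.1 × 2.6×10⁻⁴ × 790 = 0.22594 m
2.5×10⁻⁴ × 0.35 × 850 = 0.074375 m
0.2 × 1.6×10⁻⁴ × 170 = 0.00544 m
1990–3090 m: 1100 × 0.5 × 1.6×10⁻⁴ = 0.08800 m
Δh = 0.039798 + 0.22594 + 0.074375 + 0.00544 + 0.08800 = 0.433553 m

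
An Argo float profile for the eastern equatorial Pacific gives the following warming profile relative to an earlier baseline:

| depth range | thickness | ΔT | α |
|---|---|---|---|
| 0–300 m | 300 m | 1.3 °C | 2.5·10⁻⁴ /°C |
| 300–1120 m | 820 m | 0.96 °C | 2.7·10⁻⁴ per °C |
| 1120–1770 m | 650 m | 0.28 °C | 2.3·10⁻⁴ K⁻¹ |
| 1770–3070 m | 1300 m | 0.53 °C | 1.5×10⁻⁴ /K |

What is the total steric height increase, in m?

Δh ≈ 0.455 m

0–300 m: 2.5×10⁻⁴ × 1.3 × 300 = 0.09750 m
300–1120 m: 820 × 2.7×10⁻⁴ × 0.96 = 0.212544 m
1120–1770 m: 2.3×10⁻⁴ × 0.28 × 650 = 0.04186 m
1770–3070 m: 1300 × 1.5×10⁻⁴ × 0.53 = 0.10335 m
Δh = 0.09750 + 0.212544 + 0.04186 + 0.10335 = 0.455254 m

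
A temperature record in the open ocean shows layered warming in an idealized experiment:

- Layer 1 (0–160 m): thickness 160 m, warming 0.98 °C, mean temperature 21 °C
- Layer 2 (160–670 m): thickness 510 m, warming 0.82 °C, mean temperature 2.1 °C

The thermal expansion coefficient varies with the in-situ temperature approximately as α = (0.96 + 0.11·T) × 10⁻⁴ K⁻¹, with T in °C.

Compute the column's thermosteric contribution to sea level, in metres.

Layer 1: α = (0.96 + 0.11×21)×10⁻⁴ = 3.27×10⁻⁴ K⁻¹
Layer 2: α = (0.96 + 0.11×2.1)×10⁻⁴ = 1.191×10⁻⁴ K⁻¹
3.27×10⁻⁴ × 160 × 0.98 = 0.0512736 m
Layer 2: 1.191×10⁻⁴ × 0.82 × 510 = 0.04980762 m
Δh = 0.0512736 + 0.04980762 = 0.10108122 m

0.10 m of thermosteric rise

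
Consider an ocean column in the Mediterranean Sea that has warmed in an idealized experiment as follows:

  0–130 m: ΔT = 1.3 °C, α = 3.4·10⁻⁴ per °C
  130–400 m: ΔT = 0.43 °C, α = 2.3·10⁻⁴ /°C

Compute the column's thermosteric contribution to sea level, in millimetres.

1.3 × 3.4×10⁻⁴ × 130 = 0.05746 m
130–400 m: 2.3×10⁻⁴ × 0.43 × 270 = 0.026703 m
Δh = 0.05746 + 0.026703 = 0.084163 m

84.2 mm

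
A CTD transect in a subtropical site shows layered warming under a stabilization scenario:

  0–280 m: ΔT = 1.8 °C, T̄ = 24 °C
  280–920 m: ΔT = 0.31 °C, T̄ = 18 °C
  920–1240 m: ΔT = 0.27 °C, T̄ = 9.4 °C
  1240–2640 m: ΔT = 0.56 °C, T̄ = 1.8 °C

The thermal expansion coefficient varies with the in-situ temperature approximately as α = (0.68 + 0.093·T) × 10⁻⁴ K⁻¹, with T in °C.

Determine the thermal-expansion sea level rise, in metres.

about 0.273 m

Layer 1: α = (0.68 + 0.093×24)×10⁻⁴ = 2.912×10⁻⁴ K⁻¹
Layer 2: α = (0.68 + 0.093×18)×10⁻⁴ = 2.354×10⁻⁴ K⁻¹
Layer 3: α = (0.68 + 0.093×9.4)×10⁻⁴ = 1.5542×10⁻⁴ K⁻¹
Layer 4: α = (0.68 + 0.093×1.8)×10⁻⁴ = 0.8474×10⁻⁴ K⁻¹
2.912×10⁻⁴ × 1.8 × 280 = 0.1467648 m
280–920 m: 0.31 × 2.354×10⁻⁴ × 640 = 0.04670336 m
920–1240 m: 320 × 1.5542×10⁻⁴ × 0.27 = 0.013428288 m
Layer 4: 0.8474×10⁻⁴ × 0.56 × 1400 = 0.06643616 m
Δh = 0.1467648 + 0.04670336 + 0.013428288 + 0.06643616 = 0.273332608 m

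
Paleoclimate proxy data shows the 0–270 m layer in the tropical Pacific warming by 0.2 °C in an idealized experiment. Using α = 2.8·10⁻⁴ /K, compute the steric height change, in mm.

Δh ≈ 15 mm

Δh = αΔT·H = 2.8×10⁻⁴ × 0.2 × 270 = 0.01512 m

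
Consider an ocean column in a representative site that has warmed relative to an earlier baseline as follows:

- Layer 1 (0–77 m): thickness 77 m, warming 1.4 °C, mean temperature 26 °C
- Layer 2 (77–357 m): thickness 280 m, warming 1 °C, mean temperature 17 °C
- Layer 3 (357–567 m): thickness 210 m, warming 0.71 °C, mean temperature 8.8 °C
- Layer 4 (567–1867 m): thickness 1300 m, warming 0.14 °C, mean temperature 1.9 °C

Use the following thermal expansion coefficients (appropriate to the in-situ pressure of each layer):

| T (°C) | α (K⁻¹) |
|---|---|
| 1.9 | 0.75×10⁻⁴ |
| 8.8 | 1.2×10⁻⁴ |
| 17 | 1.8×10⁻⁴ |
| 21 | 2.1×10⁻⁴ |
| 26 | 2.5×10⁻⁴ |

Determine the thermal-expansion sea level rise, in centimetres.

about 11 cm

Layer 1 at 26 °C → α = 2.5×10⁻⁴ K⁻¹
Layer 2 at 17 °C → α = 1.8×10⁻⁴ K⁻¹
Layer 3 at 8.8 °C → α = 1.2×10⁻⁴ K⁻¹
Layer 4 at 1.9 °C → α = 0.75×10⁻⁴ K⁻¹
0–77 m: 77 × 1.4 × 2.5×10⁻⁴ = 0.02695 m
Layer 2: 1.8×10⁻⁴ × 1 × 280 = 0.05040 m
Layer 3: 0.71 × 1.2×10⁻⁴ × 210 = 0.017892 m
567–1867 m: 1300 × 0.14 × 0.75×10⁻⁴ = 0.01365 m
Δh = 0.02695 + 0.05040 + 0.017892 + 0.01365 = 0.108892 m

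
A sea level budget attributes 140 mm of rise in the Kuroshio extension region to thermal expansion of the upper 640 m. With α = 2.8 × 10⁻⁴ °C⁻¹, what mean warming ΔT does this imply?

ΔT = Δh/(αH) = 0.14 / (2.8×10⁻⁴ × 640) ≈ 0.7813 K

0.78 K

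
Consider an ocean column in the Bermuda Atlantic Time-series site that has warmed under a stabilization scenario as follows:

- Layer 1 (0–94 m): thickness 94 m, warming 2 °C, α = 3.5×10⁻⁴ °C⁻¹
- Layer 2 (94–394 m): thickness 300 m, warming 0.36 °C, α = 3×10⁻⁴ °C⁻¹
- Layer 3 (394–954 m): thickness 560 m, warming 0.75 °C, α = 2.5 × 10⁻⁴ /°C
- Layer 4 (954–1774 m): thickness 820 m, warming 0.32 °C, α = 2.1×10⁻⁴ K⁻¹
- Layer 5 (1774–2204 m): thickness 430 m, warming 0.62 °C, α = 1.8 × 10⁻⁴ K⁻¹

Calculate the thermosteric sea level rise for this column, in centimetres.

Δh = 30.6 cm

0–94 m: 3.5×10⁻⁴ × 2 × 94 = 0.06580 m
Layer 2: 300 × 3×10⁻⁴ × 0.36 = 0.03240 m
394–954 m: 2.5×10⁻⁴ × 0.75 × 560 = 0.10500 m
2.1×10⁻⁴ × 820 × 0.32 = 0.055104 m
1774–2204 m: 0.62 × 1.8×10⁻⁴ × 430 = 0.047988 m
Δh = 0.06580 + 0.03240 + 0.10500 + 0.055104 + 0.047988 = 0.306292 m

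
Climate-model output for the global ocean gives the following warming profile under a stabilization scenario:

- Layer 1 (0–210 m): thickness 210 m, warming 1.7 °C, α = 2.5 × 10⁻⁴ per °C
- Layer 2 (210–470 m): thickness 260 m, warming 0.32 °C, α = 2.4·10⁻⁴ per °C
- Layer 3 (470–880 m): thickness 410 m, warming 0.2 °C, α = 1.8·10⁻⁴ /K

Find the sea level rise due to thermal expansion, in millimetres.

210 × 1.7 × 2.5×10⁻⁴ = 0.08925 m
210–470 m: 0.32 × 2.4×10⁻⁴ × 260 = 0.019968 m
470–880 m: 1.8×10⁻⁴ × 410 × 0.2 = 0.01476 m
Δh = 0.08925 + 0.019968 + 0.01476 = 0.123978 m

Δh ≈ 124 mm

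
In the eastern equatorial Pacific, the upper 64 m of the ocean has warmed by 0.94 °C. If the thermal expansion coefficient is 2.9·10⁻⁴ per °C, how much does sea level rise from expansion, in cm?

Δh ≈ 1.74 cm

Δh = αΔT·H = 2.9×10⁻⁴ × 0.94 × 64 = 0.0174464 m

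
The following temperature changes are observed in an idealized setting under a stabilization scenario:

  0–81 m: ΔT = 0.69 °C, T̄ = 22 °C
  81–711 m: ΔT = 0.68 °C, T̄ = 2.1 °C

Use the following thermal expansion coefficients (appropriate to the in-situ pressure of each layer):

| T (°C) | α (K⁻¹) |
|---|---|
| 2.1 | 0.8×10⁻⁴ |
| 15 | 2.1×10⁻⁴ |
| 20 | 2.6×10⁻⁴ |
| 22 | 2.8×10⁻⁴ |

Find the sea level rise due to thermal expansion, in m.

0.0499 m of thermosteric rise

Layer 1 at 22 °C → α = 2.8×10⁻⁴ K⁻¹
Layer 2 at 2.1 °C → α = 0.8×10⁻⁴ K⁻¹
81 × 0.69 × 2.8×10⁻⁴ = 0.0156492 m
0.8×10⁻⁴ × 630 × 0.68 = 0.034272 m
Δh = 0.0156492 + 0.034272 = 0.0499212 m ≈ 0.0499 m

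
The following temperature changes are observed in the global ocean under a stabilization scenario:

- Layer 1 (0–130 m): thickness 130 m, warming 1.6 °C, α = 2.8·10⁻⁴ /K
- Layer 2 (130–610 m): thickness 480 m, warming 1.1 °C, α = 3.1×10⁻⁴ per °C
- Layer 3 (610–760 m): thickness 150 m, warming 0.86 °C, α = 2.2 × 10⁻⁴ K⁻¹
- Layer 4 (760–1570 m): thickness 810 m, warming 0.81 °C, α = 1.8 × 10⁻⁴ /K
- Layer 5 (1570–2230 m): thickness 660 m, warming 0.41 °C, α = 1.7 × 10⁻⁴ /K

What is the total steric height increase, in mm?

Layer 1: 1.6 × 130 × 2.8×10⁻⁴ = 0.05824 m
3.1×10⁻⁴ × 1.1 × 480 = 0.16368 m
150 × 2.2×10⁻⁴ × 0.86 = 0.02838 m
1.8×10⁻⁴ × 810 × 0.81 = 0.118098 m
1570–2230 m: 0.41 × 1.7×10⁻⁴ × 660 = 0.046002 m
Δh = 0.05824 + 0.16368 + 0.02838 + 0.118098 + 0.046002 = 0.41440 m ≈ 410 mm

410 mm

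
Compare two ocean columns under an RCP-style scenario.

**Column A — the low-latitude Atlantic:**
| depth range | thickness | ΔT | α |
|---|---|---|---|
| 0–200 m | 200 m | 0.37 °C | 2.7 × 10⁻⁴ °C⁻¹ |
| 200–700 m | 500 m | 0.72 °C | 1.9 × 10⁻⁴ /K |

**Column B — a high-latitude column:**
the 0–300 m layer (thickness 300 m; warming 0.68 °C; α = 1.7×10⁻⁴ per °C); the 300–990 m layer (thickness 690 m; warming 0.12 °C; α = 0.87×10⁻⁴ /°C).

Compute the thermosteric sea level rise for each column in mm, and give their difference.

A 0.37 × 200 × 2.7×10⁻⁴ = 0.01998 m
A 0.72 × 500 × 1.9×10⁻⁴ = 0.06840 m
A total: 0.08838 m
B Layer 1: 1.7×10⁻⁴ × 0.68 × 300 = 0.03468 m
B 300–990 m: 690 × 0.87×10⁻⁴ × 0.12 = 0.0072036 m
B total: 0.0418836 m
Difference: 0.08838 − 0.0418836 = 0.0464964 m

A: 88.4 mm; B: 41.9 mm; difference 46.5 mm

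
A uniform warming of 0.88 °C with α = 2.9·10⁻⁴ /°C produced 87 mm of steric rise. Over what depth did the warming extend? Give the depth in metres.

about 340 m

H = Δh/(αΔT) = 0.087 / (2.9×10⁻⁴ × 0.88) ≈ 340.9 m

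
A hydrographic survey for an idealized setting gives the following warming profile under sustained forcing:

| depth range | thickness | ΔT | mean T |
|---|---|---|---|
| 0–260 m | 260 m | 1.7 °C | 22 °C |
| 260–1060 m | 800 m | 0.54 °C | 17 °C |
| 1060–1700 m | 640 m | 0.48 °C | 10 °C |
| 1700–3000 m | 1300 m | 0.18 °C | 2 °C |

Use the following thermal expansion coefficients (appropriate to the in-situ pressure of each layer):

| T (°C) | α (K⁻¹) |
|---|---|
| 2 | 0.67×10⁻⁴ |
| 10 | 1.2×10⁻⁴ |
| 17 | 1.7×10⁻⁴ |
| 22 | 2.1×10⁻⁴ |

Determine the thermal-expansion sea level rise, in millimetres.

Layer 1 at 22 °C → α = 2.1×10⁻⁴ K⁻¹
Layer 2 at 17 °C → α = 1.7×10⁻⁴ K⁻¹
Layer 3 at 10 °C → α = 1.2×10⁻⁴ K⁻¹
Layer 4 at 2 °C → α = 0.67×10⁻⁴ K⁻¹
Layer 1: 2.1×10⁻⁴ × 1.7 × 260 = 0.09282 m
260–1060 m: 1.7×10⁻⁴ × 800 × 0.54 = 0.07344 m
640 × 1.2×10⁻⁴ × 0.48 = 0.036864 m
1700–3000 m: 1300 × 0.18 × 0.67×10⁻⁴ = 0.015678 m
Δh = 0.09282 + 0.07344 + 0.036864 + 0.015678 = 0.218802 m ≈ 220 mm

Δh = 220 mm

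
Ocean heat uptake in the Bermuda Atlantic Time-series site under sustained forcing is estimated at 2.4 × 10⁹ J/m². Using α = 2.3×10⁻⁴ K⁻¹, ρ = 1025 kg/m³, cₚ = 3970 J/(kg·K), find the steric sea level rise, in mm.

136 mm of thermosteric rise

Δh = αQ/(ρcₚ) = 2.3×10⁻⁴ × 2.4×10⁹ / (1025 × 3970) ≈ 0.13565 m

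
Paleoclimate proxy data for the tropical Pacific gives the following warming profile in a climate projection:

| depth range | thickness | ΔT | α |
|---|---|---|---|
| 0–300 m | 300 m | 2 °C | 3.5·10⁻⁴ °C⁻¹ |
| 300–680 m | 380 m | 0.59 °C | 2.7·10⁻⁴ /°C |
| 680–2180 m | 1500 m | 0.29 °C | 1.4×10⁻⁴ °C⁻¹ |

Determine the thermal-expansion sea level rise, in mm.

300 × 2 × 3.5×10⁻⁴ = 0.21000 m
2.7×10⁻⁴ × 380 × 0.59 = 0.060534 m
1.4×10⁻⁴ × 1500 × 0.29 = 0.06090 m
Δh = 0.21000 + 0.060534 + 0.06090 = 0.331434 m ≈ 331 mm

331 mm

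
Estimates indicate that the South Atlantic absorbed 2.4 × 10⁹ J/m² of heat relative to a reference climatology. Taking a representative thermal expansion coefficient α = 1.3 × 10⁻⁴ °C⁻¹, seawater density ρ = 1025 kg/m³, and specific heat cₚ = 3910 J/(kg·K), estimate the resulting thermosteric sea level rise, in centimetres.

7.8 cm of thermosteric rise

Δh = αQ/(ρcₚ) = 1.3×10⁻⁴ × 2.4×10⁹ / (1025 × 3910) ≈ 0.077849 m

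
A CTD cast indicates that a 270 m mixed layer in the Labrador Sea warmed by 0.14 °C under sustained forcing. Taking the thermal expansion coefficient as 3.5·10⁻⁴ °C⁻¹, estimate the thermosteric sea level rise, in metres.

Δh = αΔT·H = 3.5×10⁻⁴ × 0.14 × 270 = 0.01323 m

0.0132 m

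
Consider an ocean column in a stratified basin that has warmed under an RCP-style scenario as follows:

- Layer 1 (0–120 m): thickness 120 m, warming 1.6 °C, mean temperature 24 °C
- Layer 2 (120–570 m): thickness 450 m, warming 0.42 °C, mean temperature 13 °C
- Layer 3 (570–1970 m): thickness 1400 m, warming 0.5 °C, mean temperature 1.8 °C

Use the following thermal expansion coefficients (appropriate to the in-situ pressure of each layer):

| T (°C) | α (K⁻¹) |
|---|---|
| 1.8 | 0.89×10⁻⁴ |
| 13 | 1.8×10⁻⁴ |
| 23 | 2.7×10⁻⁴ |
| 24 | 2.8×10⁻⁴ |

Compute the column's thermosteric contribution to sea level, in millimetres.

Layer 1 at 24 °C → α = 2.8×10⁻⁴ K⁻¹
Layer 2 at 13 °C → α = 1.8×10⁻⁴ K⁻¹
Layer 3 at 1.8 °C → α = 0.89×10⁻⁴ K⁻¹
Layer 1: 1.6 × 120 × 2.8×10⁻⁴ = 0.05376 m
Layer 2: 0.42 × 1.8×10⁻⁴ × 450 = 0.03402 m
570–1970 m: 1400 × 0.89×10⁻⁴ × 0.5 = 0.06230 m
Δh = 0.05376 + 0.03402 + 0.06230 = 0.15008 m

Δh ≈ 150 mm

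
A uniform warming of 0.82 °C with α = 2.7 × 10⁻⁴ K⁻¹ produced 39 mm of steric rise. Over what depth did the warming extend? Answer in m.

H = Δh/(αΔT) = 0.039 / (2.7×10⁻⁴ × 0.82) ≈ 176.2 m

about 180 m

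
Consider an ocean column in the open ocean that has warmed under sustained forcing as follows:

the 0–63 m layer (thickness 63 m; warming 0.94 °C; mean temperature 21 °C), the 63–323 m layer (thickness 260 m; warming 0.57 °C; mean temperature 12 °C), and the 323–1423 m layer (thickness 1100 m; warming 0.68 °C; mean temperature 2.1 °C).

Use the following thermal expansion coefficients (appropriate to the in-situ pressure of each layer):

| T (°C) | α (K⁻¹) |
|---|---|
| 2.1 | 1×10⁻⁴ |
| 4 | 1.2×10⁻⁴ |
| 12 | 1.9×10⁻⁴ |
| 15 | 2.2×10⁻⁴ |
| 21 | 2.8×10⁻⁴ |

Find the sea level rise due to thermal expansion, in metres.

about 0.12 m

Layer 1 at 21 °C → α = 2.8×10⁻⁴ K⁻¹
Layer 2 at 12 °C → α = 1.9×10⁻⁴ K⁻¹
Layer 3 at 2.1 °C → α = 1×10⁻⁴ K⁻¹
0–63 m: 63 × 2.8×10⁻⁴ × 0.94 = 0.0165816 m
63–323 m: 1.9×10⁻⁴ × 260 × 0.57 = 0.028158 m
0.68 × 1100 × 1×10⁻⁴ = 0.07480 m
Δh = 0.0165816 + 0.028158 + 0.07480 = 0.1195396 m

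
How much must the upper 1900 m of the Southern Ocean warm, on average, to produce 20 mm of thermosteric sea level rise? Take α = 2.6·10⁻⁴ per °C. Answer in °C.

ΔT = Δh/(αH) = 0.02 / (2.6×10⁻⁴ × 1900) ≈ 0.04049 °C

0.040 °C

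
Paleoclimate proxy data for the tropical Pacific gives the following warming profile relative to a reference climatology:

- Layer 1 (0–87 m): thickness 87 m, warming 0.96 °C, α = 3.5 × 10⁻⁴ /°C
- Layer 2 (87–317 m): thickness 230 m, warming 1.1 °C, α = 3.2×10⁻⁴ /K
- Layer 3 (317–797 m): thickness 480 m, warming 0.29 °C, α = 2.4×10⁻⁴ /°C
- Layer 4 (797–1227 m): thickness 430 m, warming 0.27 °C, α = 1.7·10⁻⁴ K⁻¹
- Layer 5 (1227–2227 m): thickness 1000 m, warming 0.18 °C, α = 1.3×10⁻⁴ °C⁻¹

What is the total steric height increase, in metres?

about 0.19 m

0.96 × 3.5×10⁻⁴ × 87 = 0.029232 m
Layer 2: 3.2×10⁻⁴ × 1.1 × 230 = 0.08096 m
480 × 0.29 × 2.4×10⁻⁴ = 0.033408 m
Layer 4: 1.7×10⁻⁴ × 0.27 × 430 = 0.019737 m
Layer 5: 0.18 × 1.3×10⁻⁴ × 1000 = 0.02340 m
Δh = 0.029232 + 0.08096 + 0.033408 + 0.019737 + 0.02340 = 0.186737 m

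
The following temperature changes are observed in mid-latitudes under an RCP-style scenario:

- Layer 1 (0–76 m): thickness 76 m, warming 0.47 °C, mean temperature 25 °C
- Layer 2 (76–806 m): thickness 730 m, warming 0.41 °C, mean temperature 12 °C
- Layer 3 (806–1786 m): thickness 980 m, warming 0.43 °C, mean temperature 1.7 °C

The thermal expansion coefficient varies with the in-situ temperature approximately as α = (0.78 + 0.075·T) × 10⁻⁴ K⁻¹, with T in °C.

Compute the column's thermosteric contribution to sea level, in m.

Layer 1: α = (0.78 + 0.075×25)×10⁻⁴ = 2.655×10⁻⁴ K⁻¹
Layer 2: α = (0.78 + 0.075×12)×10⁻⁴ = 1.68×10⁻⁴ K⁻¹
Layer 3: α = (0.78 + 0.075×1.7)×10⁻⁴ = 0.9075×10⁻⁴ K⁻¹
Layer 1: 76 × 0.47 × 2.655×10⁻⁴ = 0.00948366 m
Layer 2: 0.41 × 1.68×10⁻⁴ × 730 = 0.0502824 m
Layer 3: 0.9075×10⁻⁴ × 0.43 × 980 = 0.03824205 m
Δh = 0.00948366 + 0.0502824 + 0.03824205 = 0.09800811 m

about 0.0980 m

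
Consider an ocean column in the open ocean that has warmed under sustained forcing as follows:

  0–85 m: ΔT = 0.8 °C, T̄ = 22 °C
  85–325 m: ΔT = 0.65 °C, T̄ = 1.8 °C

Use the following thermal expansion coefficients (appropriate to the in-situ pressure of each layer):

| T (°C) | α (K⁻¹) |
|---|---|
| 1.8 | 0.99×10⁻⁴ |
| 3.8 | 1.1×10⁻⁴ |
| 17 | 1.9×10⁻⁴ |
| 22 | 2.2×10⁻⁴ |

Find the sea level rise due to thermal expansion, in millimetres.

Layer 1 at 22 °C → α = 2.2×10⁻⁴ K⁻¹
Layer 2 at 1.8 °C → α = 0.99×10⁻⁴ K⁻¹
Layer 1: 2.2×10⁻⁴ × 85 × 0.8 = 0.01496 m
240 × 0.65 × 0.99×10⁻⁴ = 0.015444 m
Δh = 0.01496 + 0.015444 = 0.030404 m ≈ 30 mm

30 mm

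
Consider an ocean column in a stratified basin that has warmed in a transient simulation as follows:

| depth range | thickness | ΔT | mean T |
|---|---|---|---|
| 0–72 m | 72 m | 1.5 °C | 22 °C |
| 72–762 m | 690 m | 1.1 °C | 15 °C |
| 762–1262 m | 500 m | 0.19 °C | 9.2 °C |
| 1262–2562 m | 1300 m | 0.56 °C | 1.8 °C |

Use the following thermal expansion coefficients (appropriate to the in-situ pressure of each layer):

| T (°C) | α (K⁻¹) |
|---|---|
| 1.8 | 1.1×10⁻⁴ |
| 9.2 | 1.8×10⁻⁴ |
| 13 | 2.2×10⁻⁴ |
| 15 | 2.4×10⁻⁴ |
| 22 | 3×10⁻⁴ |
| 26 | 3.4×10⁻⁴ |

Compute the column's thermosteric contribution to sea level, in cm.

Layer 1 at 22 °C → α = 3×10⁻⁴ K⁻¹
Layer 2 at 15 °C → α = 2.4×10⁻⁴ K⁻¹
Layer 3 at 9.2 °C → α = 1.8×10⁻⁴ K⁻¹
Layer 4 at 1.8 °C → α = 1.1×10⁻⁴ K⁻¹
Layer 1: 3×10⁻⁴ × 72 × 1.5 = 0.03240 m
690 × 1.1 × 2.4×10⁻⁴ = 0.18216 m
762–1262 m: 0.19 × 500 × 1.8×10⁻⁴ = 0.01710 m
Layer 4: 1300 × 1.1×10⁻⁴ × 0.56 = 0.08008 m
Δh = 0.03240 + 0.18216 + 0.01710 + 0.08008 = 0.31174 m ≈ 31.2 cm

Δh ≈ 31.2 cm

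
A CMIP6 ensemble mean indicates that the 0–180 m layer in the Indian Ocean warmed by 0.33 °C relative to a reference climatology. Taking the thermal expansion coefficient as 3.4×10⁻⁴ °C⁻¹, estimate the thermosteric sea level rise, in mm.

Δh ≈ 20.2 mm

Δh = αΔT·H = 3.4×10⁻⁴ × 0.33 × 180 = 0.020196 m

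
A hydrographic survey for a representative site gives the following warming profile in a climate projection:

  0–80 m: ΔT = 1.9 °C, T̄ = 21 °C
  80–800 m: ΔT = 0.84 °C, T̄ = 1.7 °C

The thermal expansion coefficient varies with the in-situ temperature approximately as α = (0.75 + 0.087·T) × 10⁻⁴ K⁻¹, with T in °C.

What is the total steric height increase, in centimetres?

Δh ≈ 9.3 cm

Layer 1: α = (0.75 + 0.087×21)×10⁻⁴ = 2.577×10⁻⁴ K⁻¹
Layer 2: α = (0.75 + 0.087×1.7)×10⁻⁴ = 0.8979×10⁻⁴ K⁻¹
2.577×10⁻⁴ × 1.9 × 80 = 0.0391704 m
720 × 0.8979×10⁻⁴ × 0.84 = 0.054304992 m
Δh = 0.0391704 + 0.054304992 = 0.093475392 m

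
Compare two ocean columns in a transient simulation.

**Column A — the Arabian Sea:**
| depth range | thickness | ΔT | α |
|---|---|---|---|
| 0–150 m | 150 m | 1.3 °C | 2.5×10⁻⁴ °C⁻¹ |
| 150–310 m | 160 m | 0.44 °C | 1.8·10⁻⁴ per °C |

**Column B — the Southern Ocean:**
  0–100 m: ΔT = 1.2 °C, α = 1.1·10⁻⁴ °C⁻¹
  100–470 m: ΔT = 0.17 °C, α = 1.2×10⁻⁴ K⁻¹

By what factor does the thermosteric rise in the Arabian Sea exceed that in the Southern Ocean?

≈ 2.96×

A 0–150 m: 150 × 2.5×10⁻⁴ × 1.3 = 0.04875 m
A 150–310 m: 160 × 0.44 × 1.8×10⁻⁴ = 0.012672 m
A total: 0.061422 m
B 1.1×10⁻⁴ × 1.2 × 100 = 0.01320 m
B 0.17 × 370 × 1.2×10⁻⁴ = 0.007548 m
B total: 0.020748 m
Ratio: 0.061422 / 0.020748 ≈ 2.960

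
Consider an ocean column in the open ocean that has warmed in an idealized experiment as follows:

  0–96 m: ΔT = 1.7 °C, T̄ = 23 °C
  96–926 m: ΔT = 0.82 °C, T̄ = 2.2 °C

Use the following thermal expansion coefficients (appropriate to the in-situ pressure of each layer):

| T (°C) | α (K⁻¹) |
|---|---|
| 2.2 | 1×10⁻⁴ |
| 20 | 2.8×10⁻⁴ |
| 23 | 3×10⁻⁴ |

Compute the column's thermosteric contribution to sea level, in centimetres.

about 12 cm

Layer 1 at 23 °C → α = 3×10⁻⁴ K⁻¹
Layer 2 at 2.2 °C → α = 1×10⁻⁴ K⁻¹
Layer 1: 3×10⁻⁴ × 1.7 × 96 = 0.04896 m
830 × 0.82 × 1×10⁻⁴ = 0.06806 m
Δh = 0.04896 + 0.06806 = 0.11702 m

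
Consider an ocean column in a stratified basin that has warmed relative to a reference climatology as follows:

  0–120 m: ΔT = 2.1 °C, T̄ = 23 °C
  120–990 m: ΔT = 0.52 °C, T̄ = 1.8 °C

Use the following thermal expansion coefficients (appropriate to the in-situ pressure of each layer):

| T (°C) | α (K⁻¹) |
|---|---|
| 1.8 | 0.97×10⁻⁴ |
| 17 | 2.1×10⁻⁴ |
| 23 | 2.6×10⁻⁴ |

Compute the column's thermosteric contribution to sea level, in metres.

0.109 m

Layer 1 at 23 °C → α = 2.6×10⁻⁴ K⁻¹
Layer 2 at 1.8 °C → α = 0.97×10⁻⁴ K⁻¹
120 × 2.6×10⁻⁴ × 2.1 = 0.06552 m
Layer 2: 0.52 × 870 × 0.97×10⁻⁴ = 0.0438828 m
Δh = 0.06552 + 0.0438828 = 0.1094028 m ≈ 0.109 m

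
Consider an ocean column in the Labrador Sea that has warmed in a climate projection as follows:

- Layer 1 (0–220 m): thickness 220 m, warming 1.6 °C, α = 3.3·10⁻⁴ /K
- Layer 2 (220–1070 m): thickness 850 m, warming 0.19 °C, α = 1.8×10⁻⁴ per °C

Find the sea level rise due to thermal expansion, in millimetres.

150 mm of thermosteric rise

0–220 m: 3.3×10⁻⁴ × 1.6 × 220 = 0.11616 m
220–1070 m: 1.8×10⁻⁴ × 850 × 0.19 = 0.02907 m
Δh = 0.11616 + 0.02907 = 0.14523 m ≈ 150 mm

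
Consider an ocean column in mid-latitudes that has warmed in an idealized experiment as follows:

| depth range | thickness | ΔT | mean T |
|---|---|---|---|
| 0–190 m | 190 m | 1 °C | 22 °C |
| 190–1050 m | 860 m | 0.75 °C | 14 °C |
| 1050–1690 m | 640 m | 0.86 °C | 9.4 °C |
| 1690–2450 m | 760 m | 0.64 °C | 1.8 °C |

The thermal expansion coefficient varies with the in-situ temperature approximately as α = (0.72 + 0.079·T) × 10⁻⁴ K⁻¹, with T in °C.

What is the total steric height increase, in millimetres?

Layer 1: α = (0.72 + 0.079×22)×10⁻⁴ = 2.458×10⁻⁴ K⁻¹
Layer 2: α = (0.72 + 0.079×14)×10⁻⁴ = 1.826×10⁻⁴ K⁻¹
Layer 3: α = (0.72 + 0.079×9.4)×10⁻⁴ = 1.4626×10⁻⁴ K⁻¹
Layer 4: α = (0.72 + 0.079×1.8)×10⁻⁴ = 0.8622×10⁻⁴ K⁻¹
2.458×10⁻⁴ × 190 × 1 = 0.046702 m
860 × 1.826×10⁻⁴ × 0.75 = 0.117777 m
1050–1690 m: 0.86 × 640 × 1.4626×10⁻⁴ = 0.080501504 m
0.8622×10⁻⁴ × 0.64 × 760 = 0.041937408 m
Δh = 0.046702 + 0.117777 + 0.080501504 + 0.041937408 = 0.286917912 m ≈ 290 mm

Δh = 290 mm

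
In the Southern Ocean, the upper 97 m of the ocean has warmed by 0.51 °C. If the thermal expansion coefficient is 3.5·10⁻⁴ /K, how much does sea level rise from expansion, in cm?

Δh = αΔT·H = 3.5×10⁻⁴ × 0.51 × 97 = 0.0173145 m

1.7 cm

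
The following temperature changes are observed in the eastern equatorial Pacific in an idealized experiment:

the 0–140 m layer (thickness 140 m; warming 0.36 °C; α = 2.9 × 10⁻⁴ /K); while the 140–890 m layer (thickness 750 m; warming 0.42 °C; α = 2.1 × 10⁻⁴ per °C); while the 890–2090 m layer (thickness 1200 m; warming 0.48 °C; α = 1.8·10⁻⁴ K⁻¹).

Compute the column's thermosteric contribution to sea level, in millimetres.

Δh ≈ 184 mm

0–140 m: 0.36 × 2.9×10⁻⁴ × 140 = 0.014616 m
Layer 2: 0.42 × 750 × 2.1×10⁻⁴ = 0.06615 m
Layer 3: 1200 × 0.48 × 1.8×10⁻⁴ = 0.10368 m
Δh = 0.014616 + 0.06615 + 0.10368 = 0.184446 m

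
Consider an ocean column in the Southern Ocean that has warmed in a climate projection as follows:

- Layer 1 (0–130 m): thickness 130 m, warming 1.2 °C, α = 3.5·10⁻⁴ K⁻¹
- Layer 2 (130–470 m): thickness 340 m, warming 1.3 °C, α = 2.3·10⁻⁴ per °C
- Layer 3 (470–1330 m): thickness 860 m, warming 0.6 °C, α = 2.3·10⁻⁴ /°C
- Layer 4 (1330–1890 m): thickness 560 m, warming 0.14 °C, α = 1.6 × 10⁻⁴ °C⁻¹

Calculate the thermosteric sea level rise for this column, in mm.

0–130 m: 1.2 × 130 × 3.5×10⁻⁴ = 0.05460 m
Layer 2: 2.3×10⁻⁴ × 1.3 × 340 = 0.10166 m
Layer 3: 2.3×10⁻⁴ × 0.6 × 860 = 0.11868 m
Layer 4: 1.6×10⁻⁴ × 0.14 × 560 = 0.012544 m
Δh = 0.05460 + 0.10166 + 0.11868 + 0.012544 = 0.287484 m ≈ 290 mm

Δh ≈ 290 mm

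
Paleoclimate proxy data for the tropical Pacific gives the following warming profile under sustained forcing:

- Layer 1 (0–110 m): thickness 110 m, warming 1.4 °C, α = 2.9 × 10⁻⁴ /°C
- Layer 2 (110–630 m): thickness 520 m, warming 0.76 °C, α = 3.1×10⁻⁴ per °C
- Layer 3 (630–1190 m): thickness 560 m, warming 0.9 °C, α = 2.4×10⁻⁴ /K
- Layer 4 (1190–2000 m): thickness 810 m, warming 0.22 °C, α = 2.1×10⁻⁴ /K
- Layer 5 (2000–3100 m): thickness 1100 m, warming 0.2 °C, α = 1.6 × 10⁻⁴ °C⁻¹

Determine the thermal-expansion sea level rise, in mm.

361 mm of thermosteric rise

1.4 × 110 × 2.9×10⁻⁴ = 0.04466 m
3.1×10⁻⁴ × 520 × 0.76 = 0.122512 m
630–1190 m: 0.9 × 2.4×10⁻⁴ × 560 = 0.12096 m
Layer 4: 810 × 0.22 × 2.1×10⁻⁴ = 0.037422 m
2000–3100 m: 1.6×10⁻⁴ × 0.2 × 1100 = 0.03520 m
Δh = 0.04466 + 0.122512 + 0.12096 + 0.037422 + 0.03520 = 0.360754 m ≈ 361 mm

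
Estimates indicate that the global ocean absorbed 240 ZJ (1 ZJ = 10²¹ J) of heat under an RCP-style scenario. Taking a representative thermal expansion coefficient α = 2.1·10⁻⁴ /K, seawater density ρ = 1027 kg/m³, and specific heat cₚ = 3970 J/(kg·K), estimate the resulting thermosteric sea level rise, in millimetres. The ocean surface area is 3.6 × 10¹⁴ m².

Δh ≈ 34.3 mm

Per unit area: Q = 240×10²¹ / (3.6×10¹⁴) ≈ 6.667×10⁸ J/m²
Δh = αQ/(ρcₚ) = 2.1×10⁻⁴ × 6.667×10⁸ / (1027 × 3970) ≈ 0.034339 m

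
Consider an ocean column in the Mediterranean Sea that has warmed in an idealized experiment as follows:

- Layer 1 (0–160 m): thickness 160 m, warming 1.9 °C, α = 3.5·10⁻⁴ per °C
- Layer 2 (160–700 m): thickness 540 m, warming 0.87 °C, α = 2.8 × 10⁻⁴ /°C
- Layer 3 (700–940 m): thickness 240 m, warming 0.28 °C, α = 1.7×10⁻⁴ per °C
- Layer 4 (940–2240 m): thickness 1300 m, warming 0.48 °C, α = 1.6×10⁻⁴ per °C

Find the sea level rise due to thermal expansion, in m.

0–160 m: 160 × 3.5×10⁻⁴ × 1.9 = 0.10640 m
Layer 2: 540 × 2.8×10⁻⁴ × 0.87 = 0.131544 m
Layer 3: 240 × 0.28 × 1.7×10⁻⁴ = 0.011424 m
1.6×10⁻⁴ × 1300 × 0.48 = 0.09984 m
Δh = 0.10640 + 0.131544 + 0.011424 + 0.09984 = 0.349208 m

0.349 m of thermosteric rise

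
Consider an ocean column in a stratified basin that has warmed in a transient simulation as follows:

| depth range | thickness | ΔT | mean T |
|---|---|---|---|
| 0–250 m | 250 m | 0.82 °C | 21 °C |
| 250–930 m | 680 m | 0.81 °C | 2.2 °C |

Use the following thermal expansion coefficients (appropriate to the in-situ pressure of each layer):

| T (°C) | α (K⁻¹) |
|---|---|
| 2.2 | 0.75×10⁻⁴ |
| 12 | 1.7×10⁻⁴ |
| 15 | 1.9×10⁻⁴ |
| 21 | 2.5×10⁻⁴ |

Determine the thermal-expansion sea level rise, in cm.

about 9.26 cm

Layer 1 at 21 °C → α = 2.5×10⁻⁴ K⁻¹
Layer 2 at 2.2 °C → α = 0.75×10⁻⁴ K⁻¹
0–250 m: 0.82 × 250 × 2.5×10⁻⁴ = 0.05125 m
Layer 2: 0.75×10⁻⁴ × 680 × 0.81 = 0.04131 m
Δh = 0.05125 + 0.04131 = 0.09256 m ≈ 9.26 cm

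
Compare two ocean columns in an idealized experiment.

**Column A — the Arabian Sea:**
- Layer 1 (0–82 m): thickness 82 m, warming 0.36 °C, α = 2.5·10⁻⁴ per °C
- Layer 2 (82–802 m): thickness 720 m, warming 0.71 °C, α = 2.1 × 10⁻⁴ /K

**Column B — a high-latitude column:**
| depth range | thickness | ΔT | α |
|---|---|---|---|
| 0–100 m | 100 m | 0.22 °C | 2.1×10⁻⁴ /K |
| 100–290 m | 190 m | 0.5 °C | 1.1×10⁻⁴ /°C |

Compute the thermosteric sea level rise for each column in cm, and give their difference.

Δh_A ≈ 11.5 cm, Δh_B ≈ 1.51 cm; difference ≈ 9.97 cm

A Layer 1: 82 × 2.5×10⁻⁴ × 0.36 = 0.00738 m
A Layer 2: 0.71 × 2.1×10⁻⁴ × 720 = 0.107352 m
A total: 0.114732 m
B 0–100 m: 0.22 × 2.1×10⁻⁴ × 100 = 0.00462 m
B Layer 2: 1.1×10⁻⁴ × 190 × 0.5 = 0.01045 m
B total: 0.01507 m
Difference: 0.114732 − 0.01507 = 0.099662 m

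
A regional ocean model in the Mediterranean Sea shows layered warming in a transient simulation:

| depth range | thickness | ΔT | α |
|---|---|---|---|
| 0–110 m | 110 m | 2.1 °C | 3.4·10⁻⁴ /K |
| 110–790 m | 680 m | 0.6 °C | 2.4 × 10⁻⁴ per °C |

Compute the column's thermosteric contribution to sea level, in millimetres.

0–110 m: 110 × 2.1 × 3.4×10⁻⁴ = 0.07854 m
Layer 2: 0.6 × 680 × 2.4×10⁻⁴ = 0.09792 m
Δh = 0.07854 + 0.09792 = 0.17646 m ≈ 180 mm

Δh = 180 mm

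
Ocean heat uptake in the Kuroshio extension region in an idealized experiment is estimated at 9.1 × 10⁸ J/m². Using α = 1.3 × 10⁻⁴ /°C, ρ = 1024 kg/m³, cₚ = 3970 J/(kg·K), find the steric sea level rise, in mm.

Δh ≈ 29 mm

Δh = αQ/(ρcₚ) = 1.3×10⁻⁴ × 9.1×10⁸ / (1024 × 3970) ≈ 0.02910 m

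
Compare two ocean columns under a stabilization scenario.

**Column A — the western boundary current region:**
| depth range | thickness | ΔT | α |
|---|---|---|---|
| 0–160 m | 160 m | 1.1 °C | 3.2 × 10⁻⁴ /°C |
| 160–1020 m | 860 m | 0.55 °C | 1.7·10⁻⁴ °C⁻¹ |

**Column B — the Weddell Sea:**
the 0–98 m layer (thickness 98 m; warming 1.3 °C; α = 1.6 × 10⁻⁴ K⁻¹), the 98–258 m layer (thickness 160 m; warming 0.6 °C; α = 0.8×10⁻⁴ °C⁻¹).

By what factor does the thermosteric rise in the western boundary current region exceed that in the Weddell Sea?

A Layer 1: 160 × 1.1 × 3.2×10⁻⁴ = 0.05632 m
A Layer 2: 1.7×10⁻⁴ × 0.55 × 860 = 0.08041 m
A total: 0.13673 m
B Layer 1: 1.3 × 1.6×10⁻⁴ × 98 = 0.020384 m
B Layer 2: 160 × 0.6 × 0.8×10⁻⁴ = 0.00768 m
B total: 0.028064 m
Ratio: 0.13673 / 0.028064 ≈ 4.872

≈ 4.9×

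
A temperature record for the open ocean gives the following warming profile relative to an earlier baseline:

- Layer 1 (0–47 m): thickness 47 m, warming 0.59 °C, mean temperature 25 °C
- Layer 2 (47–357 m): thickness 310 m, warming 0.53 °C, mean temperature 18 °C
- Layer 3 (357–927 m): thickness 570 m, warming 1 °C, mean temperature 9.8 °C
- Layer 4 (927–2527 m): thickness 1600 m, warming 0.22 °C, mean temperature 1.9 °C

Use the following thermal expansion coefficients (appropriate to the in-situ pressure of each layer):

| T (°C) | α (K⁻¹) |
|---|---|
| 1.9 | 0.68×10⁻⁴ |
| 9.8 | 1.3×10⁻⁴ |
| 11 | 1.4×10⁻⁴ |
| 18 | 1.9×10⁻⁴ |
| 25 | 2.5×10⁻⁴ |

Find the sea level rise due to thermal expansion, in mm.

Layer 1 at 25 °C → α = 2.5×10⁻⁴ K⁻¹
Layer 2 at 18 °C → α = 1.9×10⁻⁴ K⁻¹
Layer 3 at 9.8 °C → α = 1.3×10⁻⁴ K⁻¹
Layer 4 at 1.9 °C → α = 0.68×10⁻⁴ K⁻¹
Layer 1: 47 × 0.59 × 2.5×10⁻⁴ = 0.0069325 m
47–357 m: 310 × 0.53 × 1.9×10⁻⁴ = 0.031217 m
357–927 m: 570 × 1.3×10⁻⁴ × 1 = 0.07410 m
0.22 × 1600 × 0.68×10⁻⁴ = 0.023936 m
Δh = 0.0069325 + 0.031217 + 0.07410 + 0.023936 = 0.1361855 m ≈ 136 mm

Δh = 136 mm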